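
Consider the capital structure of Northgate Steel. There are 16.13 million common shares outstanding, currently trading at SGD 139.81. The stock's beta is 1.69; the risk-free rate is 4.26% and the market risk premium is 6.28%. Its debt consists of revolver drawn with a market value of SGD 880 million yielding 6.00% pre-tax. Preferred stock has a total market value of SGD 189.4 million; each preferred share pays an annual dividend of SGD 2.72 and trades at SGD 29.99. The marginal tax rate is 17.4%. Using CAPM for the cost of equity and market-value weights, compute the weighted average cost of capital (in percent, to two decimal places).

11.92%

Cost of equity via CAPM: Re = 4.26% + 1.69 × 6.28% = 14.8732%.
Cost of preferred: Rp = 2.72 / 29.99 = 9.0697%.
Market value of equity E = 139.81 × 16.13m = 2255.1353m.
Total capital V = 2255.1353 + 189.4 + 880 = 3324.5353.
Equity: weight = 2255.1353/3324.5353 = 0.6783; cost = 14.8732%.
Preferred: weight = 189.4/3324.5353 = 0.0570; cost = 9.0697%.
Revolver drawn: weight = 880/3324.5353 = 0.2647; after-tax cost = 6% × (1 − 17.4%) = 4.9560%.
WACC = 0.6783 × 14.8732% + 0.0570 × 9.0697% + 0.2647 × 4.9560% = 11.9175%.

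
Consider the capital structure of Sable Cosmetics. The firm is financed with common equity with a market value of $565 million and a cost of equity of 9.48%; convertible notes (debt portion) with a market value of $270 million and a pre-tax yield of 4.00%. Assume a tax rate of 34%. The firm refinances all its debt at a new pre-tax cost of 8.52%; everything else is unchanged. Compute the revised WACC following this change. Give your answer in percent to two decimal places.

After the change:
Total capital V = 565 + 270 = 835.
Equity: weight = 565/835 = 0.6766; cost = 9.48%.
Convertible notes (debt portion): weight = 270/835 = 0.3234; after-tax cost = 8.52% × (1 − 34%) = 5.6232%.
WACC = 0.6766 × 9.4800% + 0.3234 × 5.6232% = 8.2329%.

8.23%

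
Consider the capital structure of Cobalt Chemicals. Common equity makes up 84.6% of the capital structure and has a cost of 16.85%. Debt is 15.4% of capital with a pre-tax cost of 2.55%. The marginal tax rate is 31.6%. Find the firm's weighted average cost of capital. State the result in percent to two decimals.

After-tax cost of debt = 2.55% × (1 − 31.6%) = 1.7442%.
WACC = 0.846 × 16.8500% + 0.154 × 1.7442% = 14.5237%.

14.52%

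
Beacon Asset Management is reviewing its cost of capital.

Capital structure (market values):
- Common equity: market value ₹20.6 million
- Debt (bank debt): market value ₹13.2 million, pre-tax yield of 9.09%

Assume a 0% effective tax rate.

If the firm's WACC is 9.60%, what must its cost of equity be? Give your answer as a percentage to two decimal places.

Total capital V = 20.6 + 13.2 = 33.8.
Equity weight = 20.6/33.8 = 0.6095.
Bank debt weight = 13.2/33.8 = 0.3905.
Debt contribution = 0.3905 × 9.09% × (1 − 0%) = 3.5499%.
Required equity contribution = 9.6% − 3.5499% = 6.0501%.
Re = 6.0501% / 0.6095 = 9.9268%.

9.93%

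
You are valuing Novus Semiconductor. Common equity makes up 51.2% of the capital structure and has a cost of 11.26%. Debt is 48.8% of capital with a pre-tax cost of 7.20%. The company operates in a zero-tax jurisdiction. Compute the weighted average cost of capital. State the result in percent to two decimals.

9.28%

After-tax cost of debt = 7.2% × (1 − 0%) = 7.2000%.
WACC = 0.512 × 11.2600% + 0.488 × 7.2000% = 9.2787%.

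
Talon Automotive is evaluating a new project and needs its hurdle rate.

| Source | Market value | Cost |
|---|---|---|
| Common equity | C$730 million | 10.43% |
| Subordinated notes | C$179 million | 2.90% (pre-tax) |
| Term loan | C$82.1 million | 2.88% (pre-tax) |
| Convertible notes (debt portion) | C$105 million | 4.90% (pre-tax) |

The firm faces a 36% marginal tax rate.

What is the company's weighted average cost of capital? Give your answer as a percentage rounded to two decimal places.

7.69%

Total capital V = 730 + 179 + 82.1 + 105 = 1096.1.
Equity: weight = 730/1096.1 = 0.6660; cost = 10.43%.
Subordinated notes: weight = 179/1096.1 = 0.1633; after-tax cost = 2.9% × (1 − 36%) = 1.8560%.
Term loan: weight = 82.1/1096.1 = 0.0749; after-tax cost = 2.88% × (1 − 36%) = 1.8432%.
Convertible notes (debt portion): weight = 105/1096.1 = 0.0958; after-tax cost = 4.9% × (1 − 36%) = 3.1360%.
WACC = 0.6660 × 10.4300% + 0.1633 × 1.8560% + 0.0749 × 1.8432% + 0.0958 × 3.1360% = 7.6879%.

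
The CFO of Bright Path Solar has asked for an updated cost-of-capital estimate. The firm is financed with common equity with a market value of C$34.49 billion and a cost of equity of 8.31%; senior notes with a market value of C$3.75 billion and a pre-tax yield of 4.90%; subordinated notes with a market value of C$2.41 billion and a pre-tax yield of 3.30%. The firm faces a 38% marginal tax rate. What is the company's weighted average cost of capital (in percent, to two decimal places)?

Total capital V = 34.49 + 3.75 + 2.41 = 40.65.
Equity: weight = 34.49/40.65 = 0.8485; cost = 8.31%.
Senior notes: weight = 3.75/40.65 = 0.0923; after-tax cost = 4.9% × (1 − 38%) = 3.0380%.
Subordinated notes: weight = 2.41/40.65 = 0.0593; after-tax cost = 3.3% × (1 − 38%) = 2.0460%.
WACC = 0.8485 × 8.3100% + 0.0923 × 3.0380% + 0.0593 × 2.0460% = 7.4523%.

7.45%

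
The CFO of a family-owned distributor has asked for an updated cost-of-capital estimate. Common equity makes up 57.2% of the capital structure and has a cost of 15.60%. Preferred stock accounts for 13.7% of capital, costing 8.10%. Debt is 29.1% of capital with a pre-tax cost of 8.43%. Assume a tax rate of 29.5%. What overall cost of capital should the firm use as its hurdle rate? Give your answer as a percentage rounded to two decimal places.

After-tax cost of debt = 8.43% × (1 − 29.5%) = 5.9432%.
WACC = 0.572 × 15.6000% + 0.137 × 8.1000% + 0.291 × 5.9432% = 11.7624%.

11.76%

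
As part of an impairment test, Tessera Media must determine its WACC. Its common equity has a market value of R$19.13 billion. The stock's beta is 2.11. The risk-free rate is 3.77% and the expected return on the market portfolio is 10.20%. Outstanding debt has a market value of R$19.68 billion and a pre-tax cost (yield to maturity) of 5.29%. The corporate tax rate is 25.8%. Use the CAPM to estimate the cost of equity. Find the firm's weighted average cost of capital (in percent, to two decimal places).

10.54%

Market risk premium = 10.2% − 3.77% = 6.43%.
Cost of equity via CAPM: Re = 3.77% + 2.11 × 6.43% = 17.3373%.
Total capital V = 19.13 + 19.68 = 38.81.
Equity: weight = 19.13/38.81 = 0.4929; cost = 17.3373%.
Debt: weight = 19.68/38.81 = 0.5071; after-tax cost = 5.29% × (1 − 25.8%) = 3.9252%.
WACC = 0.4929 × 17.3373% + 0.5071 × 3.9252% = 10.5362%.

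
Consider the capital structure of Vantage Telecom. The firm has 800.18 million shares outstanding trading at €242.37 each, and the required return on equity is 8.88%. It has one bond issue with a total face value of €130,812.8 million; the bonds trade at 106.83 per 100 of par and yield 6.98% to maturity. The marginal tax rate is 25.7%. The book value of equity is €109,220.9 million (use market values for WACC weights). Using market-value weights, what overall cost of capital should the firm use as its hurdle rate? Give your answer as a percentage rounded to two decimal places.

7.33%

Market value of equity E = 242.37 × 800.18m = 193939.6266m. Market value of debt D = 130812.8m × 106.83/100 = 139747.31424m.
Total capital V = 193939.6266 + 139747.31424 = 333686.94084.
Equity: weight = 193939.6266/333686.94084 = 0.5812; cost = 8.88%.
Bonds outstanding: weight = 139747.31424/333686.94084 = 0.4188; after-tax cost = 6.98% × (1 − 25.7%) = 5.1861%.
WACC = 0.5812 × 8.8800% + 0.4188 × 5.1861% = 7.3330%.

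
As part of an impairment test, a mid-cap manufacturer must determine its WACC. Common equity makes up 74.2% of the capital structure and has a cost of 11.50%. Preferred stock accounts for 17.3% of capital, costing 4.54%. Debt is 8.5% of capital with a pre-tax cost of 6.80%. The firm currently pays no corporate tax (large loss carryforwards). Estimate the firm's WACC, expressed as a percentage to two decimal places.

9.90%

After-tax cost of debt = 6.8% × (1 − 0%) = 6.8000%.
WACC = 0.742 × 11.5000% + 0.173 × 4.5400% + 0.085 × 6.8000% = 9.8964%.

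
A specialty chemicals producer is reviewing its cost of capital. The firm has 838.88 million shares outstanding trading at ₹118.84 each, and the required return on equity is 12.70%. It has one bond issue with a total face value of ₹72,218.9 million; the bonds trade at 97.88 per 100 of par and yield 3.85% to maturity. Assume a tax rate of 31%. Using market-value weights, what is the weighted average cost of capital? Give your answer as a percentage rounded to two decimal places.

Market value of equity E = 118.84 × 838.88m = 99692.4992m. Market value of debt D = 72218.9m × 97.88/100 = 70687.85932m.
Total capital V = 99692.4992 + 70687.85932 = 170380.35852.
Equity: weight = 99692.4992/170380.35852 = 0.5851; cost = 12.7%.
Bonds outstanding: weight = 70687.85932/170380.35852 = 0.4149; after-tax cost = 3.85% × (1 − 31%) = 2.6565%.
WACC = 0.5851 × 12.7000% + 0.4149 × 2.6565% = 8.5331%.

8.53%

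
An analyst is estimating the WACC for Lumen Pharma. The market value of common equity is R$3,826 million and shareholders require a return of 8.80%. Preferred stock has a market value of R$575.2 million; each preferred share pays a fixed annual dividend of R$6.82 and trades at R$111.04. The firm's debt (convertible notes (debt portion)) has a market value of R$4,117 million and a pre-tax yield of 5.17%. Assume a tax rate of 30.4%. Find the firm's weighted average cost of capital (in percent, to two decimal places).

6.11%

Cost of preferred: Rp = 6.82 / 111.04 = 6.1419%.
Total capital V = 3826 + 575.2 + 4117 = 8518.2.
Equity: weight = 3826/8518.2 = 0.4492; cost = 8.8%.
Preferred: weight = 575.2/8518.2 = 0.0675; cost = 6.1419%.
Convertible notes (debt portion): weight = 4117/8518.2 = 0.4833; after-tax cost = 5.17% × (1 − 30.4%) = 3.5983%.
WACC = 0.4492 × 8.8000% + 0.0675 × 6.1419% + 0.4833 × 3.5983% = 6.1064%.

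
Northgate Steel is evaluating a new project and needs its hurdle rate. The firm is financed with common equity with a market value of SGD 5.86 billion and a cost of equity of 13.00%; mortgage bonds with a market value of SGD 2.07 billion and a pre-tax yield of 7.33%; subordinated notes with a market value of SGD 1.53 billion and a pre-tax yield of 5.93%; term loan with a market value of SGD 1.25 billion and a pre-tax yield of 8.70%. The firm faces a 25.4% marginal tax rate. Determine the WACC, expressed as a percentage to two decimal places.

Total capital V = 5.86 + 2.07 + 1.53 + 1.25 = 10.71.
Equity: weight = 5.86/10.71 = 0.5472; cost = 13%.
Mortgage bonds: weight = 2.07/10.71 = 0.1933; after-tax cost = 7.33% × (1 − 25.4%) = 5.4682%.
Subordinated notes: weight = 1.53/10.71 = 0.1429; after-tax cost = 5.93% × (1 − 25.4%) = 4.4238%.
Term loan: weight = 1.25/10.71 = 0.1167; after-tax cost = 8.7% × (1 − 25.4%) = 6.4902%.
WACC = 0.5472 × 13.0000% + 0.1933 × 5.4682% + 0.1429 × 4.4238% + 0.1167 × 6.4902% = 9.5593%.

9.56%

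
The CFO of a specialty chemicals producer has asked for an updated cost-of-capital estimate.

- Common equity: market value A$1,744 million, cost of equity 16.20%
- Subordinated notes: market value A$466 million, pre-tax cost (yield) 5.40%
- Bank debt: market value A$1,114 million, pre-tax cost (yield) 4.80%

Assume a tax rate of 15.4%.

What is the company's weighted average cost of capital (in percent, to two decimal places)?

Total capital V = 1744 + 466 + 1114 = 3324.
Equity: weight = 1744/3324 = 0.5247; cost = 16.2%.
Subordinated notes: weight = 466/3324 = 0.1402; after-tax cost = 5.4% × (1 − 15.4%) = 4.5684%.
Bank debt: weight = 1114/3324 = 0.3351; after-tax cost = 4.8% × (1 − 15.4%) = 4.0608%.
WACC = 0.5247 × 16.2000% + 0.1402 × 4.5684% + 0.3351 × 4.0608% = 10.5010%.

10.50%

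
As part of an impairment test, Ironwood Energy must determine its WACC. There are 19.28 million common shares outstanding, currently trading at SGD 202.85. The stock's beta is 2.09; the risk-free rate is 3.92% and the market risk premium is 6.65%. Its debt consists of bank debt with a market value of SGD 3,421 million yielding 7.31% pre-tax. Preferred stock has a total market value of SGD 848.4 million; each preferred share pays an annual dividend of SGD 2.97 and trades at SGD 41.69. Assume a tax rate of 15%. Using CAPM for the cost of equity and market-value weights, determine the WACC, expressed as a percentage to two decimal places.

11.86%

Cost of equity via CAPM: Re = 3.92% + 2.09 × 6.65% = 17.8185%.
Cost of preferred: Rp = 2.97 / 41.69 = 7.1240%.
Market value of equity E = 202.85 × 19.28m = 3910.948m.
Total capital V = 3910.948 + 848.4 + 3421 = 8180.348.
Equity: weight = 3910.948/8180.348 = 0.4781; cost = 17.8185%.
Preferred: weight = 848.4/8180.348 = 0.1037; cost = 7.124%.
Bank debt: weight = 3421/8180.348 = 0.4182; after-tax cost = 7.31% × (1 − 15%) = 6.2135%.
WACC = 0.4781 × 17.8185% + 0.1037 × 7.1240% + 0.4182 × 6.2135% = 11.8562%.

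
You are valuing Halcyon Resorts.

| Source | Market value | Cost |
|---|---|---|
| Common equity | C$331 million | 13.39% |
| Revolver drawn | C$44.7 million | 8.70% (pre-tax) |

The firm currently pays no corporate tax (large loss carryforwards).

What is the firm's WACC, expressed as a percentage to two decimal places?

12.83%

Total capital V = 331 + 44.7 = 375.7.
Equity: weight = 331/375.7 = 0.8810; cost = 13.39%.
Revolver drawn: weight = 44.7/375.7 = 0.1190; after-tax cost = 8.7% × (1 − 0%) = 8.7000%.
WACC = 0.8810 × 13.3900% + 0.1190 × 8.7000% = 12.8320%.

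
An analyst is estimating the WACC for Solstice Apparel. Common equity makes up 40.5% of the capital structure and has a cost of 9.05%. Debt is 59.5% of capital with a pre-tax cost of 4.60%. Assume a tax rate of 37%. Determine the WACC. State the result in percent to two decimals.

5.39%

After-tax cost of debt = 4.6% × (1 − 37%) = 2.8980%.
WACC = 0.405 × 9.0500% + 0.595 × 2.8980% = 5.3896%.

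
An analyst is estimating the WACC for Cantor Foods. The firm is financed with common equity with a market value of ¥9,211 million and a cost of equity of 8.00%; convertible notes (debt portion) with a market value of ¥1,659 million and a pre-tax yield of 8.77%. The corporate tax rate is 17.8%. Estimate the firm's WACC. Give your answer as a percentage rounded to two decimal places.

Total capital V = 9211 + 1659 = 10870.
Equity: weight = 9211/10870 = 0.8474; cost = 8%.
Convertible notes (debt portion): weight = 1659/10870 = 0.1526; after-tax cost = 8.77% × (1 − 17.8%) = 7.2089%.
WACC = 0.8474 × 8.0000% + 0.1526 × 7.2089% = 7.8793%.

7.88%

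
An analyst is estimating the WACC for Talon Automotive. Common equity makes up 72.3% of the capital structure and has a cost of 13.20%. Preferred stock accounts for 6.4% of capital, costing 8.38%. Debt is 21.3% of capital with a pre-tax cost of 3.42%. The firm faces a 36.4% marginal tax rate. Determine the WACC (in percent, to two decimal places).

After-tax cost of debt = 3.42% × (1 − 36.4%) = 2.1751%.
WACC = 0.723 × 13.2000% + 0.064 × 8.3800% + 0.213 × 2.1751% = 10.5432%.

10.54%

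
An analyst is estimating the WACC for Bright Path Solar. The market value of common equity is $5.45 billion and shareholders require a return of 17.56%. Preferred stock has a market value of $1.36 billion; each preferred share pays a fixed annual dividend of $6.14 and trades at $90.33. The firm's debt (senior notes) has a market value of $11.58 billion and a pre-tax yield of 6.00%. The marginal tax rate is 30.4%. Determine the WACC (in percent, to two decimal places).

Cost of preferred: Rp = 6.14 / 90.33 = 6.7973%.
Total capital V = 5.45 + 1.36 + 11.58 = 18.39.
Equity: weight = 5.45/18.39 = 0.2964; cost = 17.56%.
Preferred: weight = 1.36/18.39 = 0.0740; cost = 6.7973%.
Senior notes: weight = 11.58/18.39 = 0.6297; after-tax cost = 6% × (1 − 30.4%) = 4.1760%.
WACC = 0.2964 × 17.5600% + 0.0740 × 6.7973% + 0.6297 × 4.1760% = 8.3363%.

8.34%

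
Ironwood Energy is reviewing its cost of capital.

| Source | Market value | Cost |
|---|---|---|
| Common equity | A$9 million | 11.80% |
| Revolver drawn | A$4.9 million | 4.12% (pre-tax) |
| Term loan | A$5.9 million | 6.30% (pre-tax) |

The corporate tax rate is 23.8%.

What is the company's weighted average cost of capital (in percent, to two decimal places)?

Total capital V = 9 + 4.9 + 5.9 = 19.8.
Equity: weight = 9/19.8 = 0.4545; cost = 11.8%.
Revolver drawn: weight = 4.9/19.8 = 0.2475; after-tax cost = 4.12% × (1 − 23.8%) = 3.1394%.
Term loan: weight = 5.9/19.8 = 0.2980; after-tax cost = 6.3% × (1 − 23.8%) = 4.8006%.
WACC = 0.4545 × 11.8000% + 0.2475 × 3.1394% + 0.2980 × 4.8006% = 7.5711%.

7.57%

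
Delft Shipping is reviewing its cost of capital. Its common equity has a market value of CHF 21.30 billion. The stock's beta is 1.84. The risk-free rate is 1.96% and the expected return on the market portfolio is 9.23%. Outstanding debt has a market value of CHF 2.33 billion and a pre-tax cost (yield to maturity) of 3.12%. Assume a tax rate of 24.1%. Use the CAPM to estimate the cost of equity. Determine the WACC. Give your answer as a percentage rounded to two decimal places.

Market risk premium = 9.23% − 1.96% = 7.27%.
Cost of equity via CAPM: Re = 1.96% + 1.84 × 7.27% = 15.3368%.
Total capital V = 21.3 + 2.33 = 23.63.
Equity: weight = 21.3/23.63 = 0.9014; cost = 15.3368%.
Debt: weight = 2.33/23.63 = 0.0986; after-tax cost = 3.12% × (1 − 24.1%) = 2.3681%.
WACC = 0.9014 × 15.3368% + 0.0986 × 2.3681% = 14.0580%.

14.06%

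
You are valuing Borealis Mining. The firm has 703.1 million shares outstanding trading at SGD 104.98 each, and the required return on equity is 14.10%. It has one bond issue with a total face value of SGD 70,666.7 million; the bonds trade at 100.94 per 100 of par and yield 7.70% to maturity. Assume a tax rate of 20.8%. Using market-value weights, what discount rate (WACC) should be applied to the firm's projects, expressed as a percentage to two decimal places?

Market value of equity E = 104.98 × 703.1m = 73811.438m. Market value of debt D = 70666.7m × 100.94/100 = 71330.96698m.
Total capital V = 73811.438 + 71330.96698 = 145142.40498.
Equity: weight = 73811.438/145142.40498 = 0.5085; cost = 14.1%.
Bonds outstanding: weight = 71330.96698/145142.40498 = 0.4915; after-tax cost = 7.7% × (1 − 20.8%) = 6.0984%.
WACC = 0.5085 × 14.1000% + 0.4915 × 6.0984% = 10.1676%.

10.17%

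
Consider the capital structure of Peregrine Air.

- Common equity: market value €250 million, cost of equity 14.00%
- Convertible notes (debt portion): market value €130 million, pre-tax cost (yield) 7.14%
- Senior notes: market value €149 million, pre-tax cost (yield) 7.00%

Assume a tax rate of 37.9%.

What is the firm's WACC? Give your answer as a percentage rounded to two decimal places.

Total capital V = 250 + 130 + 149 = 529.
Equity: weight = 250/529 = 0.4726; cost = 14%.
Convertible notes (debt portion): weight = 130/529 = 0.2457; after-tax cost = 7.14% × (1 − 37.9%) = 4.4339%.
Senior notes: weight = 149/529 = 0.2817; after-tax cost = 7% × (1 − 37.9%) = 4.3470%.
WACC = 0.4726 × 14.0000% + 0.2457 × 4.4339% + 0.2817 × 4.3470% = 8.9303%.

8.93%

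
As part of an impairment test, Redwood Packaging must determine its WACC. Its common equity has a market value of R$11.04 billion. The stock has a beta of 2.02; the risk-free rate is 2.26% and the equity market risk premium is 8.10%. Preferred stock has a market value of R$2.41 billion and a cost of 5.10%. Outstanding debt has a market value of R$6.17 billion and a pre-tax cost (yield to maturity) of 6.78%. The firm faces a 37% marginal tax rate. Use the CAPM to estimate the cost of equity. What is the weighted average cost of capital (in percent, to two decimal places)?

Cost of equity via CAPM: Re = 2.26% + 2.02 × 8.1% = 18.6220%.
Total capital V = 11.04 + 2.41 + 6.17 = 19.62.
Equity: weight = 11.04/19.62 = 0.5627; cost = 18.622%.
Preferred: weight = 2.41/19.62 = 0.1228; cost = 5.1%.
Debt: weight = 6.17/19.62 = 0.3145; after-tax cost = 6.78% × (1 − 37%) = 4.2714%.
WACC = 0.5627 × 18.6220% + 0.1228 × 5.1000% + 0.3145 × 4.2714% = 12.4481%.

12.45%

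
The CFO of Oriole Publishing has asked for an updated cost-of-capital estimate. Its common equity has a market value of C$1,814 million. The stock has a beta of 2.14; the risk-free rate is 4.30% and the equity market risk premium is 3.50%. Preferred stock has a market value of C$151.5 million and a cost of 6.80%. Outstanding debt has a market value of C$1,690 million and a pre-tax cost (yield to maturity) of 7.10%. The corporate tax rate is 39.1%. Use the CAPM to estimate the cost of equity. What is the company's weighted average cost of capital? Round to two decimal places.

8.13%

Cost of equity via CAPM: Re = 4.3% + 2.14 × 3.5% = 11.7900%.
Total capital V = 1814 + 151.5 + 1690 = 3655.5.
Equity: weight = 1814/3655.5 = 0.4962; cost = 11.79%.
Preferred: weight = 151.5/3655.5 = 0.0414; cost = 6.8%.
Debt: weight = 1690/3655.5 = 0.4623; after-tax cost = 7.1% × (1 − 39.1%) = 4.3239%.
WACC = 0.4962 × 11.7900% + 0.0414 × 6.8000% + 0.4623 × 4.3239% = 8.1315%.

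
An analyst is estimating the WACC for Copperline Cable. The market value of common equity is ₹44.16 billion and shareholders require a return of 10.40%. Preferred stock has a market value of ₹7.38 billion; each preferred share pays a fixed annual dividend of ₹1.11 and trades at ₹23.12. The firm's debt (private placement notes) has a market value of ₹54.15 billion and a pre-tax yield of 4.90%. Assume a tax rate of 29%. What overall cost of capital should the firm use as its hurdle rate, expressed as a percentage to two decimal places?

Cost of preferred: Rp = 1.11 / 23.12 = 4.8010%.
Total capital V = 44.16 + 7.38 + 54.15 = 105.69.
Equity: weight = 44.16/105.69 = 0.4178; cost = 10.4%.
Preferred: weight = 7.38/105.69 = 0.0698; cost = 4.801%.
Private placement notes: weight = 54.15/105.69 = 0.5123; after-tax cost = 4.9% × (1 − 29%) = 3.4790%.
WACC = 0.4178 × 10.4000% + 0.0698 × 4.8010% + 0.5123 × 3.4790% = 6.4631%.

6.46%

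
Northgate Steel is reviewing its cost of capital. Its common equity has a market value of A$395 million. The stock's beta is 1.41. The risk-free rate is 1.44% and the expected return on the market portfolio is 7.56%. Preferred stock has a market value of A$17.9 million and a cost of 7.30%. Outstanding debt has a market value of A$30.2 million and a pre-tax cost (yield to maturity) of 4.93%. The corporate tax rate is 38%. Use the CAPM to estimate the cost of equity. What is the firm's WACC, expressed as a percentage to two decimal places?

Market risk premium = 7.56% − 1.44% = 6.12%.
Cost of equity via CAPM: Re = 1.44% + 1.41 × 6.12% = 10.0692%.
Total capital V = 395 + 17.9 + 30.2 = 443.1.
Equity: weight = 395/443.1 = 0.8914; cost = 10.0692%.
Preferred: weight = 17.9/443.1 = 0.0404; cost = 7.3%.
Debt: weight = 30.2/443.1 = 0.0682; after-tax cost = 4.93% × (1 − 38%) = 3.0566%.
WACC = 0.8914 × 10.0692% + 0.0404 × 7.3000% + 0.0682 × 3.0566% = 9.4794%.

9.48%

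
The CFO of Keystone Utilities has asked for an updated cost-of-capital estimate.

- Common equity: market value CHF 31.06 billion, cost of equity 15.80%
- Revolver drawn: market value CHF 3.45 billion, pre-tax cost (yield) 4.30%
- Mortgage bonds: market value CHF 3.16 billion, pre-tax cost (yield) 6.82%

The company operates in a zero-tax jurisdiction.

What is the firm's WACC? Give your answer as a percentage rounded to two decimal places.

Total capital V = 31.06 + 3.45 + 3.16 = 37.67.
Equity: weight = 31.06/37.67 = 0.8245; cost = 15.8%.
Revolver drawn: weight = 3.45/37.67 = 0.0916; after-tax cost = 4.3% × (1 − 0%) = 4.3000%.
Mortgage bonds: weight = 3.16/37.67 = 0.0839; after-tax cost = 6.82% × (1 − 0%) = 6.8200%.
WACC = 0.8245 × 15.8000% + 0.0916 × 4.3000% + 0.0839 × 6.8200% = 13.9935%.

13.99%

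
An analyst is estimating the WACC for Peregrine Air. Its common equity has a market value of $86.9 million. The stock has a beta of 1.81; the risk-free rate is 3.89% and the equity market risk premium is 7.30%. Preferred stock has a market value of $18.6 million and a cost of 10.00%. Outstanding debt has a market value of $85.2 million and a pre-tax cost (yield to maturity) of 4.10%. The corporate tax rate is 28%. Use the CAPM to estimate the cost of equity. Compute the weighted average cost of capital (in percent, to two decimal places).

Cost of equity via CAPM: Re = 3.89% + 1.81 × 7.3% = 17.1030%.
Total capital V = 86.9 + 18.6 + 85.2 = 190.7.
Equity: weight = 86.9/190.7 = 0.4557; cost = 17.103%.
Preferred: weight = 18.6/190.7 = 0.0975; cost = 10%.
Debt: weight = 85.2/190.7 = 0.4468; after-tax cost = 4.1% × (1 − 28%) = 2.9520%.
WACC = 0.4557 × 17.1030% + 0.0975 × 10.0000% + 0.4468 × 2.9520% = 10.0879%.

10.09%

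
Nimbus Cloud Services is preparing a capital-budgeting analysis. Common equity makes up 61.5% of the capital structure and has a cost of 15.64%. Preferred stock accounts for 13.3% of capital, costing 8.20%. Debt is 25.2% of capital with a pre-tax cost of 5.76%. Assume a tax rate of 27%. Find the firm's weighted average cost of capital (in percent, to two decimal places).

11.77%

After-tax cost of debt = 5.76% × (1 − 27%) = 4.2048%.
WACC = 0.615 × 15.6400% + 0.133 × 8.2000% + 0.252 × 4.2048% = 11.7688%.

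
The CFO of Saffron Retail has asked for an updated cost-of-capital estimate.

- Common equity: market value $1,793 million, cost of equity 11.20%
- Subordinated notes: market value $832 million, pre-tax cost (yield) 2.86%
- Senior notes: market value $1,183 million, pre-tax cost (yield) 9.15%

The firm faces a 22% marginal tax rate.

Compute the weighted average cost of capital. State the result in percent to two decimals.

Total capital V = 1793 + 832 + 1183 = 3808.
Equity: weight = 1793/3808 = 0.4709; cost = 11.2%.
Subordinated notes: weight = 832/3808 = 0.2185; after-tax cost = 2.86% × (1 − 22%) = 2.2308%.
Senior notes: weight = 1183/3808 = 0.3107; after-tax cost = 9.15% × (1 − 22%) = 7.1370%.
WACC = 0.4709 × 11.2000% + 0.2185 × 2.2308% + 0.3107 × 7.1370% = 7.9781%.

7.98%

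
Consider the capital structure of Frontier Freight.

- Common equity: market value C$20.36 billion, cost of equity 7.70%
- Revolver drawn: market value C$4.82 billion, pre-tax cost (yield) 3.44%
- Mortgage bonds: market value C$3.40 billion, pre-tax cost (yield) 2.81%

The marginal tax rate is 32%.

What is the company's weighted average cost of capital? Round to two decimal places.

Total capital V = 20.36 + 4.82 + 3.4 = 28.58.
Equity: weight = 20.36/28.58 = 0.7124; cost = 7.7%.
Revolver drawn: weight = 4.82/28.58 = 0.1686; after-tax cost = 3.44% × (1 − 32%) = 2.3392%.
Mortgage bonds: weight = 3.4/28.58 = 0.1190; after-tax cost = 2.81% × (1 − 32%) = 1.9108%.
WACC = 0.7124 × 7.7000% + 0.1686 × 2.3392% + 0.1190 × 1.9108% = 6.1072%.

6.11%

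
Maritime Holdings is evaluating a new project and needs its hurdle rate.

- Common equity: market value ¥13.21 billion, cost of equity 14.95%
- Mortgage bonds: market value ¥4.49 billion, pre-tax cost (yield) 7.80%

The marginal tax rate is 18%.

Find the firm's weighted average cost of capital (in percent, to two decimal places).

12.78%

Total capital V = 13.21 + 4.49 = 17.7.
Equity: weight = 13.21/17.7 = 0.7463; cost = 14.95%.
Mortgage bonds: weight = 4.49/17.7 = 0.2537; after-tax cost = 7.8% × (1 − 18%) = 6.3960%.
WACC = 0.7463 × 14.9500% + 0.2537 × 6.3960% = 12.7801%.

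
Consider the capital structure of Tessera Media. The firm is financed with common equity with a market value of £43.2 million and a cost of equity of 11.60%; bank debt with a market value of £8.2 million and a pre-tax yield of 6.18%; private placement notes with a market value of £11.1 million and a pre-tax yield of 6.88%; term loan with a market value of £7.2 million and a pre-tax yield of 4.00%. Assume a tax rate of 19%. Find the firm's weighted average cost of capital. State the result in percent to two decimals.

9.00%

Total capital V = 43.2 + 8.2 + 11.1 + 7.2 = 69.7.
Equity: weight = 43.2/69.7 = 0.6198; cost = 11.6%.
Bank debt: weight = 8.2/69.7 = 0.1176; after-tax cost = 6.18% × (1 − 19%) = 5.0058%.
Private placement notes: weight = 11.1/69.7 = 0.1593; after-tax cost = 6.88% × (1 − 19%) = 5.5728%.
Term loan: weight = 7.2/69.7 = 0.1033; after-tax cost = 4% × (1 − 19%) = 3.2400%.
WACC = 0.6198 × 11.6000% + 0.1176 × 5.0058% + 0.1593 × 5.5728% + 0.1033 × 3.2400% = 9.0008%.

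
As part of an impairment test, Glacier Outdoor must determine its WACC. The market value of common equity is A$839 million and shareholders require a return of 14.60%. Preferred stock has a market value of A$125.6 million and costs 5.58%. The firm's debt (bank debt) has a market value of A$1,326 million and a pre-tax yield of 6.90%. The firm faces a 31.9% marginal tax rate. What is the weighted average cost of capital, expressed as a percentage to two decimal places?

Total capital V = 839 + 125.6 + 1326 = 2290.6.
Equity: weight = 839/2290.6 = 0.3663; cost = 14.6%.
Preferred: weight = 125.6/2290.6 = 0.0548; cost = 5.58%.
Bank debt: weight = 1326/2290.6 = 0.5789; after-tax cost = 6.9% × (1 − 31.9%) = 4.6989%.
WACC = 0.3663 × 14.6000% + 0.0548 × 5.5800% + 0.5789 × 4.6989% = 8.3738%.

8.37%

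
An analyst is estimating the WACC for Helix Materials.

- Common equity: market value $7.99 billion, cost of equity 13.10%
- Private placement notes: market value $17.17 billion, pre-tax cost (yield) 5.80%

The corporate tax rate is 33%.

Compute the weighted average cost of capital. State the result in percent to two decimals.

Total capital V = 7.99 + 17.17 = 25.16.
Equity: weight = 7.99/25.16 = 0.3176; cost = 13.1%.
Private placement notes: weight = 17.17/25.16 = 0.6824; after-tax cost = 5.8% × (1 − 33%) = 3.8860%.
WACC = 0.3176 × 13.1000% + 0.6824 × 3.8860% = 6.8121%.

6.81%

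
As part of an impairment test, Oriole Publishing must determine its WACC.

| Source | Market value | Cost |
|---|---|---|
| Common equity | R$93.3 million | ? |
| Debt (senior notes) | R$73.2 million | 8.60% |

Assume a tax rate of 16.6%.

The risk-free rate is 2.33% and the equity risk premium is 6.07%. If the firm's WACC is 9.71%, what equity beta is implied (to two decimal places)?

1.54

Total capital V = 93.3 + 73.2 = 166.5.
Equity weight = 93.3/166.5 = 0.5604.
Senior notes weight = 73.2/166.5 = 0.4396.
Debt contribution = 0.4396 × 8.6% × (1 − 16.6%) = 3.1533%.
Required equity contribution = 9.71% − 3.1533% = 6.5567%  ⇒  Re = 11.7009%.
CAPM: 11.7009% = 2.33% + β × 6.07%  ⇒  β = 1.5438.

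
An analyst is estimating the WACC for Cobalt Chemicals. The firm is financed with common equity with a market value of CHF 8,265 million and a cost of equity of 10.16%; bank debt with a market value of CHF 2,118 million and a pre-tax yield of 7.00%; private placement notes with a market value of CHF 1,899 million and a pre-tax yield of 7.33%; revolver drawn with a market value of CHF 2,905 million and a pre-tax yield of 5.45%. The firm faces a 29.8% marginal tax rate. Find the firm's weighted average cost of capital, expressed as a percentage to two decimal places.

7.59%

Total capital V = 8265 + 2118 + 1899 + 2905 = 15187.
Equity: weight = 8265/15187 = 0.5442; cost = 10.16%.
Bank debt: weight = 2118/15187 = 0.1395; after-tax cost = 7% × (1 − 29.8%) = 4.9140%.
Private placement notes: weight = 1899/15187 = 0.1250; after-tax cost = 7.33% × (1 − 29.8%) = 5.1457%.
Revolver drawn: weight = 2905/15187 = 0.1913; after-tax cost = 5.45% × (1 − 29.8%) = 3.8259%.
WACC = 0.5442 × 10.1600% + 0.1395 × 4.9140% + 0.1250 × 5.1457% + 0.1913 × 3.8259% = 7.5898%.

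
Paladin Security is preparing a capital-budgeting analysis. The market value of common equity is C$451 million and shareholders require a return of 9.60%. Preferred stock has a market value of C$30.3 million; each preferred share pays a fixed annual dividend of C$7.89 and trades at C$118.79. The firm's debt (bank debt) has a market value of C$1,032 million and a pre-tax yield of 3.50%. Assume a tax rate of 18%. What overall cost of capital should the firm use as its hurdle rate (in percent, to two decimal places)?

Cost of preferred: Rp = 7.89 / 118.79 = 6.6420%.
Total capital V = 451 + 30.3 + 1032 = 1513.3.
Equity: weight = 451/1513.3 = 0.2980; cost = 9.6%.
Preferred: weight = 30.3/1513.3 = 0.0200; cost = 6.642%.
Bank debt: weight = 1032/1513.3 = 0.6820; after-tax cost = 3.5% × (1 − 18%) = 2.8700%.
WACC = 0.2980 × 9.6000% + 0.0200 × 6.6420% + 0.6820 × 2.8700% = 4.9512%.

4.95%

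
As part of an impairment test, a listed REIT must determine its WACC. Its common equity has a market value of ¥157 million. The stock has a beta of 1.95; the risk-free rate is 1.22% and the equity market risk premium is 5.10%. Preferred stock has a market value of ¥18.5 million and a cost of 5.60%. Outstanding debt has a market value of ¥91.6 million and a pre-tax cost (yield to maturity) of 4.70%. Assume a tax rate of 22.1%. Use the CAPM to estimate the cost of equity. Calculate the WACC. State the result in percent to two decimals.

Cost of equity via CAPM: Re = 1.22% + 1.95 × 5.1% = 11.1650%.
Total capital V = 157 + 18.5 + 91.6 = 267.1.
Equity: weight = 157/267.1 = 0.5878; cost = 11.165%.
Preferred: weight = 18.5/267.1 = 0.0693; cost = 5.6%.
Debt: weight = 91.6/267.1 = 0.3429; after-tax cost = 4.7% × (1 − 22.1%) = 3.6613%.
WACC = 0.5878 × 11.1650% + 0.0693 × 5.6000% + 0.3429 × 3.6613% = 8.2062%.

8.21%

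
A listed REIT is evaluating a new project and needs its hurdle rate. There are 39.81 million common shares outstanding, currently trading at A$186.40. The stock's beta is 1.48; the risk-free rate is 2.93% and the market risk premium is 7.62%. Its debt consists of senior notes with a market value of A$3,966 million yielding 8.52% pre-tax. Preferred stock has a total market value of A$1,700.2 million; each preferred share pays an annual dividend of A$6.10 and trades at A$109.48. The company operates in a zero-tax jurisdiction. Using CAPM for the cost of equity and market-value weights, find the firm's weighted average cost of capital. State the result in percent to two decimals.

11.36%

Cost of equity via CAPM: Re = 2.93% + 1.48 × 7.62% = 14.2076%.
Cost of preferred: Rp = 6.1 / 109.48 = 5.5718%.
Market value of equity E = 186.4 × 39.81m = 7420.584m.
Total capital V = 7420.584 + 1700.2 + 3966 = 13086.784.
Equity: weight = 7420.584/13086.784 = 0.5670; cost = 14.2076%.
Preferred: weight = 1700.2/13086.784 = 0.1299; cost = 5.5718%.
Senior notes: weight = 3966/13086.784 = 0.3031; after-tax cost = 8.52% × (1 − 0%) = 8.5200%.
WACC = 0.5670 × 14.2076% + 0.1299 × 5.5718% + 0.3031 × 8.5200% = 11.3620%.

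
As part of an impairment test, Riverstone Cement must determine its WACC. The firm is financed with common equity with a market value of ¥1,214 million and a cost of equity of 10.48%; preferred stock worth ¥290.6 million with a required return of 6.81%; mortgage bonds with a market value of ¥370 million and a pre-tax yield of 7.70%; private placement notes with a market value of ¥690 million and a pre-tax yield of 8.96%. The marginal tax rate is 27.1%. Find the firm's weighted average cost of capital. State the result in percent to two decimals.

Total capital V = 1214 + 290.6 + 370 + 690 = 2564.6.
Equity: weight = 1214/2564.6 = 0.4734; cost = 10.48%.
Preferred: weight = 290.6/2564.6 = 0.1133; cost = 6.81%.
Mortgage bonds: weight = 370/2564.6 = 0.1443; after-tax cost = 7.7% × (1 − 27.1%) = 5.6133%.
Private placement notes: weight = 690/2564.6 = 0.2690; after-tax cost = 8.96% × (1 − 27.1%) = 6.5318%.
WACC = 0.4734 × 10.4800% + 0.1133 × 6.8100% + 0.1443 × 5.6133% + 0.2690 × 6.5318% = 8.2998%.

8.30%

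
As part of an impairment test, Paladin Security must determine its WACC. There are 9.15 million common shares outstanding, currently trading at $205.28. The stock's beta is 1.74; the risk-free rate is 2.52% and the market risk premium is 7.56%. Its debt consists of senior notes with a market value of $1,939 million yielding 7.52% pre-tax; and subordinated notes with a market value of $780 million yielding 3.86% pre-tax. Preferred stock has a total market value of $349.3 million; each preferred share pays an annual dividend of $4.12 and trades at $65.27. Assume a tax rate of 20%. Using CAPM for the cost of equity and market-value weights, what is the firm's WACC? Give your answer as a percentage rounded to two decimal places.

Cost of equity via CAPM: Re = 2.52% + 1.74 × 7.56% = 15.6744%.
Cost of preferred: Rp = 4.12 / 65.27 = 6.3122%.
Market value of equity E = 205.28 × 9.15m = 1878.312m.
Total capital V = 1878.312 + 349.3 + 1939 + 780 = 4946.612.
Equity: weight = 1878.312/4946.612 = 0.3797; cost = 15.6744%.
Preferred: weight = 349.3/4946.612 = 0.0706; cost = 6.3122%.
Senior notes: weight = 1939/4946.612 = 0.3920; after-tax cost = 7.52% × (1 − 20%) = 6.0160%.
Subordinated notes: weight = 780/4946.612 = 0.1577; after-tax cost = 3.86% × (1 − 20%) = 3.0880%.
WACC = 0.3797 × 15.6744% + 0.0706 × 6.3122% + 0.3920 × 6.0160% + 0.1577 × 3.0880% = 9.2427%.

9.24%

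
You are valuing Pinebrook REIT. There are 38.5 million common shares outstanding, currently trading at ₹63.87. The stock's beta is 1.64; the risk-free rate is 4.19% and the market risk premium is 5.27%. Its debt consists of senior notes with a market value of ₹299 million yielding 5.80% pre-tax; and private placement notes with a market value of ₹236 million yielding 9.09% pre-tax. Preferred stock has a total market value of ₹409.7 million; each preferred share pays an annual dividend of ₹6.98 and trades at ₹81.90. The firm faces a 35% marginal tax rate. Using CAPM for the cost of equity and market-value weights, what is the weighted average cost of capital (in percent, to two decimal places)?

11.04%

Cost of equity via CAPM: Re = 4.19% + 1.64 × 5.27% = 12.8328%.
Cost of preferred: Rp = 6.98 / 81.9 = 8.5226%.
Market value of equity E = 63.87 × 38.5m = 2458.995m.
Total capital V = 2458.995 + 409.7 + 299 + 236 = 3403.695.
Equity: weight = 2458.995/3403.695 = 0.7224; cost = 12.8328%.
Preferred: weight = 409.7/3403.695 = 0.1204; cost = 8.5226%.
Senior notes: weight = 299/3403.695 = 0.0878; after-tax cost = 5.8% × (1 − 35%) = 3.7700%.
Private placement notes: weight = 236/3403.695 = 0.0693; after-tax cost = 9.09% × (1 − 35%) = 5.9085%.
WACC = 0.7224 × 12.8328% + 0.1204 × 8.5226% + 0.0878 × 3.7700% + 0.0693 × 5.9085% = 11.0378%.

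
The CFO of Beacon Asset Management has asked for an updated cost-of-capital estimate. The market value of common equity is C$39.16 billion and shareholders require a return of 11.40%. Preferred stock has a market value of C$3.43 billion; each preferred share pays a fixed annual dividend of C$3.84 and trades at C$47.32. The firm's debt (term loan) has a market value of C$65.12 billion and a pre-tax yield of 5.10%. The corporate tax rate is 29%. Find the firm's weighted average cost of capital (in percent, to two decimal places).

Cost of preferred: Rp = 3.84 / 47.32 = 8.1150%.
Total capital V = 39.16 + 3.43 + 65.12 = 107.71.
Equity: weight = 39.16/107.71 = 0.3636; cost = 11.4%.
Preferred: weight = 3.43/107.71 = 0.0318; cost = 8.115%.
Term loan: weight = 65.12/107.71 = 0.6046; after-tax cost = 5.1% × (1 − 29%) = 3.6210%.
WACC = 0.3636 × 11.4000% + 0.0318 × 8.1150% + 0.6046 × 3.6210% = 6.5923%.

6.59%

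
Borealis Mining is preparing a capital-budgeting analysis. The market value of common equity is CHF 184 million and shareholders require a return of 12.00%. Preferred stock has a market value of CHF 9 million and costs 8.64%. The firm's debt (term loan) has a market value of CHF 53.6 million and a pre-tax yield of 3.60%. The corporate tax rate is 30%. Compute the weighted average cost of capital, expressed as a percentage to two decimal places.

Total capital V = 184 + 9 + 53.6 = 246.6.
Equity: weight = 184/246.6 = 0.7461; cost = 12%.
Preferred: weight = 9/246.6 = 0.0365; cost = 8.64%.
Term loan: weight = 53.6/246.6 = 0.2174; after-tax cost = 3.6% × (1 − 30%) = 2.5200%.
WACC = 0.7461 × 12.0000% + 0.0365 × 8.6400% + 0.2174 × 2.5200% = 9.8168%.

9.82%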